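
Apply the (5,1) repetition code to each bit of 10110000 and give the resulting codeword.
Repeat each bit 5× and concatenate:
1→11111  0→00000  1→11111  1→11111  0→00000  0→00000  0→00000  0→00000
Codeword = 1111100000111111111100000000000000000000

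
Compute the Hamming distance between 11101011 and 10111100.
XOR = 01010111, count of 1s = 5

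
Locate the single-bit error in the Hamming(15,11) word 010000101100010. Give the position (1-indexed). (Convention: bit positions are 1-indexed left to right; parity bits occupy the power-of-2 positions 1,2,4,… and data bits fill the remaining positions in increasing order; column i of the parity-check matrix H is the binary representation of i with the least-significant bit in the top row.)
Syndrome s = H · r^T (mod 2), r = 010000101100010:
  s[0] = (101010101010101)·(010000101100010) mod 2 = 0+0+0+0+0+0+1+0+1+0+0+0+0+0+0 mod 2 = 0
  s[1] = (011001100110011)·(010000101100010) mod 2 = 0+1+0+0+0+0+1+0+0+1+0+0+0+1+0 mod 2 = 0
  s[2] = (000111100001111)·(010000101100010) mod 2 = 0+0+0+0+0+0+1+0+0+0+0+0+0+1+0 mod 2 = 0
  s[3] = (000000011111111)·(010000101100010) mod 2 = 0+0+0+0+0+0+0+0+1+1+0+0+0+1+0 mod 2 = 1
Syndrome = 0001
Column i of H is the binary representation of i, so the syndrome is the binary index of the flipped bit.
Read s = 0001 with s[0] as LSB: 0·2^0 + 0·2^1 + 0·2^2 + 1·2^3 = 8.
Error is at bit position 8.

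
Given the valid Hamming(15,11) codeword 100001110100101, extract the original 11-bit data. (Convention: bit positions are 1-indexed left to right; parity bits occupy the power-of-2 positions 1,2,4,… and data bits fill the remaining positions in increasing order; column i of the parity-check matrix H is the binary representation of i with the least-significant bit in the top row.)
Parity bits occupy power-of-2 positions; data bits are at positions {3,5,6,7,9,10,11,12,13,14,15} (1-indexed).
Extract: c[3]=0 c[5]=0 c[6]=1 c[7]=1 c[9]=0 c[10]=1 c[11]=0 c[12]=0 c[13]=1 c[14]=0 c[15]=1
Data = 00110100101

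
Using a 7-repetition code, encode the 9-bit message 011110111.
Repeat each bit 7× and concatenate:
0→0000000  1→1111111  1→1111111  1→1111111  1→1111111  0→0000000  1→1111111  1→1111111  1→1111111
Codeword = 000000011111111111111111111111111110000000111111111111111111111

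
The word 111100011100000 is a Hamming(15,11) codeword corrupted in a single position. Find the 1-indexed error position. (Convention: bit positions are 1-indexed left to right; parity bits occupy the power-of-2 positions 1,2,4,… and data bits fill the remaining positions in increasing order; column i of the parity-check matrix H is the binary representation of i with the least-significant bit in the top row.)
Syndrome s = H · r^T (mod 2), r = 111100011100000:
  s[0] = (101010101010101)·(111100011100000) mod 2 = 1+0+1+0+0+0+0+0+1+0+0+0+0+0+0 mod 2 = 1
  s[1] = (011001100110011)·(111100011100000) mod 2 = 0+1+1+0+0+0+0+0+0+1+0+0+0+0+0 mod 2 = 1
  s[2] = (000111100001111)·(111100011100000) mod 2 = 0+0+0+1+0+0+0+0+0+0+0+0+0+0+0 mod 2 = 1
  s[3] = (000000011111111)·(111100011100000) mod 2 = 0+0+0+0+0+0+0+1+1+1+0+0+0+0+0 mod 2 = 1
Syndrome = 1111
Column i of H is the binary representation of i, so the syndrome is the binary index of the flipped bit.
Read s = 1111 with s[0] as LSB: 1·2^0 + 1·2^1 + 1·2^2 + 1·2^3 = 15.
Error is at bit position 15.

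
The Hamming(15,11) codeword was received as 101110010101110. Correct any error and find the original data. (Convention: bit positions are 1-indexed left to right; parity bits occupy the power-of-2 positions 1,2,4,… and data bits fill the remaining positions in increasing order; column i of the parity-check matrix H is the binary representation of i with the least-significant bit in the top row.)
Syndrome s = H · r^T (mod 2), r = 101110010101110:
  s[0] = (101010101010101)·(101110010101110) mod 2 = 1+0+1+0+1+0+0+0+0+0+0+0+1+0+0 mod 2 = 0
  s[1] = (011001100110011)·(101110010101110) mod 2 = 0+0+1+0+0+0+0+0+0+1+0+0+0+1+0 mod 2 = 1
  s[2] = (000111100001111)·(101110010101110) mod 2 = 0+0+0+1+1+0+0+0+0+0+0+1+1+1+0 mod 2 = 1
  s[3] = (000000011111111)·(101110010101110) mod 2 = 0+0+0+0+0+0+0+1+0+1+0+1+1+1+0 mod 2 = 1
Syndrome = 0111
Column 14 of H equals this syndrome → error at bit 14 (1-indexed).
Flip bit 14: 101110010101110 → 101110010101100
Extract data bits at positions {3,5,6,7,9,10,11,12,13,14,15}: 11000101100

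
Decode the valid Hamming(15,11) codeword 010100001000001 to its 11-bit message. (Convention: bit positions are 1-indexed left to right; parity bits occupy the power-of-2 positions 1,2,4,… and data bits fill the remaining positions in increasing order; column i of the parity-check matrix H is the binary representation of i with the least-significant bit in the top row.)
Parity bits occupy power-of-2 positions; data bits are at positions {3,5,6,7,9,10,11,12,13,14,15} (1-indexed).
Extract: c[3]=0 c[5]=0 c[6]=0 c[7]=0 c[9]=1 c[10]=0 c[11]=0 c[12]=0 c[13]=0 c[14]=0 c[15]=1
Data = 00001000001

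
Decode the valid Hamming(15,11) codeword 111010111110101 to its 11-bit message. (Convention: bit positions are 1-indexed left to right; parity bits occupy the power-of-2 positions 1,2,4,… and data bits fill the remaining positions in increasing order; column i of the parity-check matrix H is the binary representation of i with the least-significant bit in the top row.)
Parity bits occupy power-of-2 positions; data bits are at positions {3,5,6,7,9,10,11,12,13,14,15} (1-indexed).
Extract: c[3]=1 c[5]=1 c[6]=0 c[7]=1 c[9]=1 c[10]=1 c[11]=1 c[12]=0 c[13]=1 c[14]=0 c[15]=1
Data = 11011110101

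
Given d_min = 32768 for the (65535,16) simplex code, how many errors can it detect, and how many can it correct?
Detection only: up to d_min − 1 = 32767 errors.
Correction: up to ⌊(d_min − 1)/2⌋ = ⌊32767/2⌋ = 16383 errors.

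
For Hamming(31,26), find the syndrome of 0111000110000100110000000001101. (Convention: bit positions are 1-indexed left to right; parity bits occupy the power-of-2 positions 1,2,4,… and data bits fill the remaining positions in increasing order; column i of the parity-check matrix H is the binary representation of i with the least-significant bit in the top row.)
Syndrome s = H · r^T (mod 2), r = 0111000110000100110000000001101:
  s[0] = (1010101010101010101010101010101)·(0111000110000100110000000001101) mod 2 = 0+0+1+0+0+0+0+0+1+0+0+0+0+0+0+0+1+0+0+0+0+0+0+0+0+0+0+0+1+0+1 mod 2 = 1
  s[1] = (0110011001100110011001100110011)·(0111000110000100110000000001101) mod 2 = 0+1+1+0+0+0+0+0+0+0+0+0+0+1+0+0+0+1+0+0+0+0+0+0+0+0+0+0+0+0+1 mod 2 = 1
  s[2] = (0001111000011110000111100001111)·(0111000110000100110000000001101) mod 2 = 0+0+0+1+0+0+0+0+0+0+0+0+0+1+0+0+0+0+0+0+0+0+0+0+0+0+0+1+1+0+1 mod 2 = 1
  s[3] = (0000000111111110000000011111111)·(0111000110000100110000000001101) mod 2 = 0+0+0+0+0+0+0+1+1+0+0+0+0+1+0+0+0+0+0+0+0+0+0+0+0+0+0+1+1+0+1 mod 2 = 0
  s[4] = (0000000000000001111111111111111)·(0111000110000100110000000001101) mod 2 = 0+0+0+0+0+0+0+0+0+0+0+0+0+0+0+0+1+1+0+0+0+0+0+0+0+0+0+1+1+0+1 mod 2 = 1
Syndrome = 11101
Non-zero syndrome: error at position 23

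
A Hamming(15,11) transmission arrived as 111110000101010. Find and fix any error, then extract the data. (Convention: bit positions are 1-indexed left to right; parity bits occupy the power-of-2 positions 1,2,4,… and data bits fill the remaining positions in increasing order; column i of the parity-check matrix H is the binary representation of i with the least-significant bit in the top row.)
Syndrome s = H · r^T (mod 2), r = 111110000101010:
  s[0] = (101010101010101)·(111110000101010) mod 2 = 1+0+1+0+1+0+0+0+0+0+0+0+0+0+0 mod 2 = 1
  s[1] = (011001100110011)·(111110000101010) mod 2 = 0+1+1+0+0+0+0+0+0+1+0+0+0+1+0 mod 2 = 0
  s[2] = (000111100001111)·(111110000101010) mod 2 = 0+0+0+1+1+0+0+0+0+0+0+1+0+1+0 mod 2 = 0
  s[3] = (000000011111111)·(111110000101010) mod 2 = 0+0+0+0+0+0+0+0+0+1+0+1+0+1+0 mod 2 = 1
Syndrome = 1001
Column 9 of H equals this syndrome → error at bit 9 (1-indexed).
Flip bit 9: 111110000101010 → 111110001101010
Extract data bits at positions {3,5,6,7,9,10,11,12,13,14,15}: 11001101010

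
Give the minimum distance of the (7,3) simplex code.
d_min = 4 (every nonzero codeword of the simplex code S_3 has weight 2^(r−1) = 4).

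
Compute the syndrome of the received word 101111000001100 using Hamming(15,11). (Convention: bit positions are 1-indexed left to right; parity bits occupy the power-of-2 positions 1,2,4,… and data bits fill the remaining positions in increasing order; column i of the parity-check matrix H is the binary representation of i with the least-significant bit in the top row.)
Syndrome s = H · r^T (mod 2), r = 101111000001100:
  s[0] = (101010101010101)·(101111000001100) mod 2 = 1+0+1+0+1+0+0+0+0+0+0+0+1+0+0 mod 2 = 0
  s[1] = (011001100110011)·(101111000001100) mod 2 = 0+0+1+0+0+1+0+0+0+0+0+0+0+0+0 mod 2 = 0
  s[2] = (000111100001111)·(101111000001100) mod 2 = 0+0+0+1+1+1+0+0+0+0+0+1+1+0+0 mod 2 = 1
  s[3] = (000000011111111)·(101111000001100) mod 2 = 0+0+0+0+0+0+0+0+0+0+0+1+1+0+0 mod 2 = 0
Syndrome = 0010
Non-zero syndrome: error at position 4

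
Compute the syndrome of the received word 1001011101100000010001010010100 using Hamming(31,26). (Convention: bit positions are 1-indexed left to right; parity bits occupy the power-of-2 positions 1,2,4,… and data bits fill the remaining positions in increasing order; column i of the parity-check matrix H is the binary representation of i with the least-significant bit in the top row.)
Syndrome s = H · r^T (mod 2), r = 1001011101100000010001010010100:
  s[0] = (1010101010101010101010101010101)·(1001011101100000010001010010100) mod 2 = 1+0+0+0+0+0+1+0+0+0+1+0+0+0+0+0+0+0+0+0+0+0+0+0+0+0+1+0+1+0+0 mod 2 = 1
  s[1] = (0110011001100110011001100110011)·(1001011101100000010001010010100) mod 2 = 0+0+0+0+0+1+1+0+0+1+1+0+0+0+0+0+0+1+0+0+0+1+0+0+0+0+1+0+0+0+0 mod 2 = 1
  s[2] = (0001111000011110000111100001111)·(1001011101100000010001010010100) mod 2 = 0+0+0+1+0+1+1+0+0+0+0+0+0+0+0+0+0+0+0+0+0+1+0+0+0+0+0+0+1+0+0 mod 2 = 1
  s[3] = (0000000111111110000000011111111)·(1001011101100000010001010010100) mod 2 = 0+0+0+0+0+0+0+1+0+1+1+0+0+0+0+0+0+0+0+0+0+0+0+1+0+0+1+0+1+0+0 mod 2 = 0
  s[4] = (0000000000000001111111111111111)·(1001011101100000010001010010100) mod 2 = 0+0+0+0+0+0+0+0+0+0+0+0+0+0+0+0+0+1+0+0+0+1+0+1+0+0+1+0+1+0+0 mod 2 = 1
Syndrome = 11101
Non-zero syndrome: error at position 23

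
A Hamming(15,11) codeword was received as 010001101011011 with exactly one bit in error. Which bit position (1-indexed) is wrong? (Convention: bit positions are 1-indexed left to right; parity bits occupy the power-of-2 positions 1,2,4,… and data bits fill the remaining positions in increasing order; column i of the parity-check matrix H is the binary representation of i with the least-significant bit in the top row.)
Syndrome s = H · r^T (mod 2), r = 010001101011011:
  s[0] = (101010101010101)·(010001101011011) mod 2 = 0+0+0+0+0+0+1+0+1+0+1+0+0+0+1 mod 2 = 0
  s[1] = (011001100110011)·(010001101011011) mod 2 = 0+1+0+0+0+1+1+0+0+0+1+0+0+1+1 mod 2 = 0
  s[2] = (000111100001111)·(010001101011011) mod 2 = 0+0+0+0+0+1+1+0+0+0+0+1+0+1+1 mod 2 = 1
  s[3] = (000000011111111)·(010001101011011) mod 2 = 0+0+0+0+0+0+0+0+1+0+1+1+0+1+1 mod 2 = 1
Syndrome = 0011
Column i of H is the binary representation of i, so the syndrome is the binary index of the flipped bit.
Read s = 0011 with s[0] as LSB: 0·2^0 + 0·2^1 + 1·2^2 + 1·2^3 = 12.
Error is at bit position 12.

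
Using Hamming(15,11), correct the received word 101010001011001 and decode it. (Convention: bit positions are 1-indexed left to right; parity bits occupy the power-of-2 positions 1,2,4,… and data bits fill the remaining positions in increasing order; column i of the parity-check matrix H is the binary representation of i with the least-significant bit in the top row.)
Syndrome s = H · r^T (mod 2), r = 101010001011001:
  s[0] = (101010101010101)·(101010001011001) mod 2 = 1+0+1+0+1+0+0+0+1+0+1+0+0+0+1 mod 2 = 0
  s[1] = (011001100110011)·(101010001011001) mod 2 = 0+0+1+0+0+0+0+0+0+0+1+0+0+0+1 mod 2 = 1
  s[2] = (000111100001111)·(101010001011001) mod 2 = 0+0+0+0+1+0+0+0+0+0+0+1+0+0+1 mod 2 = 1
  s[3] = (000000011111111)·(101010001011001) mod 2 = 0+0+0+0+0+0+0+0+1+0+1+1+0+0+1 mod 2 = 0
Syndrome = 0110
Column 6 of H equals this syndrome → error at bit 6 (1-indexed).
Flip bit 6: 101010001011001 → 101011001011001
Extract data bits at positions {3,5,6,7,9,10,11,12,13,14,15}: 11101011001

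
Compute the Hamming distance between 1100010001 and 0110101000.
XOR = 1010111001, count of 1s = 6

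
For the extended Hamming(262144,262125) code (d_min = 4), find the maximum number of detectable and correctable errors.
Detection only: up to d_min − 1 = 3 errors.
Correction: up to ⌊(d_min − 1)/2⌋ = ⌊3/2⌋ = 1 errors.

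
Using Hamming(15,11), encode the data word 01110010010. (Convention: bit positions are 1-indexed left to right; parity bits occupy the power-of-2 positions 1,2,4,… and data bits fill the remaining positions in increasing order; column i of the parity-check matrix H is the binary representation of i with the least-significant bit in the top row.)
Codeword c = d · G (mod 2), d = 01110010010:
  c[0] = d·G[:,0] = (01110010010)·(11011010101) mod 2 = 0+1+0+1+0+0+1+0+0+0+0 mod 2 = 1
  c[1] = d·G[:,1] = (01110010010)·(10110110011) mod 2 = 0+0+1+1+0+0+1+0+0+1+0 mod 2 = 0
  c[2] = d·G[:,2] = (01110010010)·(10000000000) mod 2 = 0+0+0+0+0+0+0+0+0+0+0 mod 2 = 0
  c[3] = d·G[:,3] = (01110010010)·(01110001111) mod 2 = 0+1+1+1+0+0+0+0+0+1+0 mod 2 = 0
  c[4] = d·G[:,4] = (01110010010)·(01000000000) mod 2 = 0+1+0+0+0+0+0+0+0+0+0 mod 2 = 1
  c[5] = d·G[:,5] = (01110010010)·(00100000000) mod 2 = 0+0+1+0+0+0+0+0+0+0+0 mod 2 = 1
  c[6] = d·G[:,6] = (01110010010)·(00010000000) mod 2 = 0+0+0+1+0+0+0+0+0+0+0 mod 2 = 1
  c[7] = d·G[:,7] = (01110010010)·(00001111111) mod 2 = 0+0+0+0+0+0+1+0+0+1+0 mod 2 = 0
  c[8] = d·G[:,8] = (01110010010)·(00001000000) mod 2 = 0+0+0+0+0+0+0+0+0+0+0 mod 2 = 0
  c[9] = d·G[:,9] = (01110010010)·(00000100000) mod 2 = 0+0+0+0+0+0+0+0+0+0+0 mod 2 = 0
  c[10] = d·G[:,10] = (01110010010)·(00000010000) mod 2 = 0+0+0+0+0+0+1+0+0+0+0 mod 2 = 1
  c[11] = d·G[:,11] = (01110010010)·(00000001000) mod 2 = 0+0+0+0+0+0+0+0+0+0+0 mod 2 = 0
  c[12] = d·G[:,12] = (01110010010)·(00000000100) mod 2 = 0+0+0+0+0+0+0+0+0+0+0 mod 2 = 0
  c[13] = d·G[:,13] = (01110010010)·(00000000010) mod 2 = 0+0+0+0+0+0+0+0+0+1+0 mod 2 = 1
  c[14] = d·G[:,14] = (01110010010)·(00000000001) mod 2 = 0+0+0+0+0+0+0+0+0+0+0 mod 2 = 0
Codeword = 100011100010010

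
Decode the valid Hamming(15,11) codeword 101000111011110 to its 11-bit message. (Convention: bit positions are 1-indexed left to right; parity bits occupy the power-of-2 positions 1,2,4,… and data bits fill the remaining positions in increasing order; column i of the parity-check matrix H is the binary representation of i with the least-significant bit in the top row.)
Parity bits occupy power-of-2 positions; data bits are at positions {3,5,6,7,9,10,11,12,13,14,15} (1-indexed).
Extract: c[3]=1 c[5]=0 c[6]=0 c[7]=1 c[9]=1 c[10]=0 c[11]=1 c[12]=1 c[13]=1 c[14]=1 c[15]=0
Data = 10011011110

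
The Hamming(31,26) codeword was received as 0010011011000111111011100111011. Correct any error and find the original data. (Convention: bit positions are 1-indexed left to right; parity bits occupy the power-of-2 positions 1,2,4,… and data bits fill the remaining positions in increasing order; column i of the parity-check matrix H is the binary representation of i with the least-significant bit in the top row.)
Syndrome s = H · r^T (mod 2), r = 0010011011000111111011100111011:
  s[0] = (1010101010101010101010101010101)·(0010011011000111111011100111011) mod 2 = 0+0+1+0+0+0+1+0+1+0+0+0+0+0+1+0+1+0+1+0+1+0+1+0+0+0+1+0+0+0+1 mod 2 = 0
  s[1] = (0110011001100110011001100110011)·(0010011011000111111011100111011) mod 2 = 0+0+1+0+0+1+1+0+0+1+0+0+0+1+1+0+0+1+1+0+0+1+1+0+0+1+1+0+0+1+1 mod 2 = 0
  s[2] = (0001111000011110000111100001111)·(0010011011000111111011100111011) mod 2 = 0+0+0+0+0+1+1+0+0+0+0+0+0+1+1+0+0+0+0+0+1+1+1+0+0+0+0+1+0+1+1 mod 2 = 0
  s[3] = (0000000111111110000000011111111)·(0010011011000111111011100111011) mod 2 = 0+0+0+0+0+0+0+0+1+1+0+0+0+1+1+0+0+0+0+0+0+0+0+0+0+1+1+1+0+1+1 mod 2 = 1
  s[4] = (0000000000000001111111111111111)·(0010011011000111111011100111011) mod 2 = 0+0+0+0+0+0+0+0+0+0+0+0+0+0+0+1+1+1+1+0+1+1+1+0+0+1+1+1+0+1+1 mod 2 = 0
Syndrome = 00010
Column 8 of H equals this syndrome → error at bit 8 (1-indexed).
Flip bit 8: 0010011011000111111011100111011 → 0010011111000111111011100111011
Extract data bits at positions {3,5,6,7,9,10,11,12,13,14,15,17,18,19,20,21,22,23,24,25,26,27,28,29,30,31}: 10111100011111011100111011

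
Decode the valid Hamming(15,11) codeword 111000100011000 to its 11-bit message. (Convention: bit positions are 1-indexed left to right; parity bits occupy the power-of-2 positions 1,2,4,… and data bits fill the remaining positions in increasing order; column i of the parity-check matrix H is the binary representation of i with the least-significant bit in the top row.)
Parity bits occupy power-of-2 positions; data bits are at positions {3,5,6,7,9,10,11,12,13,14,15} (1-indexed).
Extract: c[3]=1 c[5]=0 c[6]=0 c[7]=1 c[9]=0 c[10]=0 c[11]=1 c[12]=1 c[13]=0 c[14]=0 c[15]=0
Data = 10010011000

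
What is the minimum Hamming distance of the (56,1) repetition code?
d_min = 56 (the only two codewords are 0…0 and 1…1, differing in all 56 positions).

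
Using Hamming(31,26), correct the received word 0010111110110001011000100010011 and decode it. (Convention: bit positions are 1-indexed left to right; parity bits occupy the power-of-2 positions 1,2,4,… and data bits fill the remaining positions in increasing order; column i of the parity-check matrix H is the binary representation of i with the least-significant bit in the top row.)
Syndrome s = H · r^T (mod 2), r = 0010111110110001011000100010011:
  s[0] = (1010101010101010101010101010101)·(0010111110110001011000100010011) mod 2 = 0+0+1+0+1+0+1+0+1+0+1+0+0+0+0+0+0+0+1+0+0+0+1+0+0+0+1+0+0+0+1 mod 2 = 1
  s[1] = (0110011001100110011001100110011)·(0010111110110001011000100010011) mod 2 = 0+0+1+0+0+1+1+0+0+0+1+0+0+0+0+0+0+1+1+0+0+0+1+0+0+0+1+0+0+1+1 mod 2 = 0
  s[2] = (0001111000011110000111100001111)·(0010111110110001011000100010011) mod 2 = 0+0+0+0+1+1+1+0+0+0+0+1+0+0+0+0+0+0+0+0+0+0+1+0+0+0+0+0+0+1+1 mod 2 = 1
  s[3] = (0000000111111110000000011111111)·(0010111110110001011000100010011) mod 2 = 0+0+0+0+0+0+0+1+1+0+1+1+0+0+0+0+0+0+0+0+0+0+0+0+0+0+1+0+0+1+1 mod 2 = 1
  s[4] = (0000000000000001111111111111111)·(0010111110110001011000100010011) mod 2 = 0+0+0+0+0+0+0+0+0+0+0+0+0+0+0+1+0+1+1+0+0+0+1+0+0+0+1+0+0+1+1 mod 2 = 1
Syndrome = 10111
Column 29 of H equals this syndrome → error at bit 29 (1-indexed).
Flip bit 29: 0010111110110001011000100010011 → 0010111110110001011000100010111
Extract data bits at positions {3,5,6,7,9,10,11,12,13,14,15,17,18,19,20,21,22,23,24,25,26,27,28,29,30,31}: 11111011000011000100010111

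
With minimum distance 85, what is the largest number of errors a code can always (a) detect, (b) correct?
(a) Detection requires d_min ≥ e+1, so e ≤ d_min − 1 = 84.
(b) Correction requires d_min ≥ 2t+1, so t ≤ ⌊(d_min − 1)/2⌋ = ⌊84/2⌋ = 42.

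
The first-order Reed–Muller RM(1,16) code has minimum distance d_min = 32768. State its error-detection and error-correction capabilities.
Detection only: up to d_min − 1 = 32767 errors.
Correction: up to ⌊(d_min − 1)/2⌋ = ⌊32767/2⌋ = 16383 errors.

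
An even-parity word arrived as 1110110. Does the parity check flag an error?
Sum of received bits: 1+1+1+0+1+1+0 = 5; 5 mod 2 = 1. Result is 1 ≠ 0 → error detected.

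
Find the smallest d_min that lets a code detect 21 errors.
Detecting e errors requires d_min ≥ e + 1 = 21 + 1 = 22.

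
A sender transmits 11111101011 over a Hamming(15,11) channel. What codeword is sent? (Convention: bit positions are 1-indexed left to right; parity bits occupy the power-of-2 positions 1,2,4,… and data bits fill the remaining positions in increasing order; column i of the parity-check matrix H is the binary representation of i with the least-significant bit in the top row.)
Codeword c = d · G (mod 2), d = 11111101011:
  c[0] = d·G[:,0] = (11111101011)·(11011010101) mod 2 = 1+1+0+1+1+0+0+0+0+0+1 mod 2 = 1
  c[1] = d·G[:,1] = (11111101011)·(10110110011) mod 2 = 1+0+1+1+0+1+0+0+0+1+1 mod 2 = 0
  c[2] = d·G[:,2] = (11111101011)·(10000000000) mod 2 = 1+0+0+0+0+0+0+0+0+0+0 mod 2 = 1
  c[3] = d·G[:,3] = (11111101011)·(01110001111) mod 2 = 0+1+1+1+0+0+0+1+0+1+1 mod 2 = 0
  c[4] = d·G[:,4] = (11111101011)·(01000000000) mod 2 = 0+1+0+0+0+0+0+0+0+0+0 mod 2 = 1
  c[5] = d·G[:,5] = (11111101011)·(00100000000) mod 2 = 0+0+1+0+0+0+0+0+0+0+0 mod 2 = 1
  c[6] = d·G[:,6] = (11111101011)·(00010000000) mod 2 = 0+0+0+1+0+0+0+0+0+0+0 mod 2 = 1
  c[7] = d·G[:,7] = (11111101011)·(00001111111) mod 2 = 0+0+0+0+1+1+0+1+0+1+1 mod 2 = 1
  c[8] = d·G[:,8] = (11111101011)·(00001000000) mod 2 = 0+0+0+0+1+0+0+0+0+0+0 mod 2 = 1
  c[9] = d·G[:,9] = (11111101011)·(00000100000) mod 2 = 0+0+0+0+0+1+0+0+0+0+0 mod 2 = 1
  c[10] = d·G[:,10] = (11111101011)·(00000010000) mod 2 = 0+0+0+0+0+0+0+0+0+0+0 mod 2 = 0
  c[11] = d·G[:,11] = (11111101011)·(00000001000) mod 2 = 0+0+0+0+0+0+0+1+0+0+0 mod 2 = 1
  c[12] = d·G[:,12] = (11111101011)·(00000000100) mod 2 = 0+0+0+0+0+0+0+0+0+0+0 mod 2 = 0
  c[13] = d·G[:,13] = (11111101011)·(00000000010) mod 2 = 0+0+0+0+0+0+0+0+0+1+0 mod 2 = 1
  c[14] = d·G[:,14] = (11111101011)·(00000000001) mod 2 = 0+0+0+0+0+0+0+0+0+0+1 mod 2 = 1
Codeword = 101011111101011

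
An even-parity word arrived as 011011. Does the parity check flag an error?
Sum of received bits: 0+1+1+0+1+1 = 4; 4 mod 2 = 0. Result is 0 → no error detected.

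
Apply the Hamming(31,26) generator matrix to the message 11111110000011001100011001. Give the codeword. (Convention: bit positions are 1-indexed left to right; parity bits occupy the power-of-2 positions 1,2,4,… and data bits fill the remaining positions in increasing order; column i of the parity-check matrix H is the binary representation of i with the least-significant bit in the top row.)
Codeword c = d · G (mod 2), d = 11111110000011001100011001:
  c[0] = d·G[:,0] = (11111110000011001100011001)·(11011010101101010101010101) mod 2 = 1+1+0+1+1+0+1+0+0+0+0+0+0+1+0+0+0+1+0+0+0+1+0+0+0+1 mod 2 = 1
  c[1] = d·G[:,1] = (11111110000011001100011001)·(10110110011011001100110011) mod 2 = 1+0+1+1+0+1+1+0+0+0+0+0+1+1+0+0+1+1+0+0+0+1+0+0+0+1 mod 2 = 1
  c[2] = d·G[:,2] = (11111110000011001100011001)·(10000000000000000000000000) mod 2 = 1+0+0+0+0+0+0+0+0+0+0+0+0+0+0+0+0+0+0+0+0+0+0+0+0+0 mod 2 = 1
  c[3] = d·G[:,3] = (11111110000011001100011001)·(01110001111000111100001111) mod 2 = 0+1+1+1+0+0+0+0+0+0+0+0+0+0+0+0+1+1+0+0+0+0+1+0+0+1 mod 2 = 1
  c[4] = d·G[:,4] = (11111110000011001100011001)·(01000000000000000000000000) mod 2 = 0+1+0+0+0+0+0+0+0+0+0+0+0+0+0+0+0+0+0+0+0+0+0+0+0+0 mod 2 = 1
  c[5] = d·G[:,5] = (11111110000011001100011001)·(00100000000000000000000000) mod 2 = 0+0+1+0+0+0+0+0+0+0+0+0+0+0+0+0+0+0+0+0+0+0+0+0+0+0 mod 2 = 1
  c[6] = d·G[:,6] = (11111110000011001100011001)·(00010000000000000000000000) mod 2 = 0+0+0+1+0+0+0+0+0+0+0+0+0+0+0+0+0+0+0+0+0+0+0+0+0+0 mod 2 = 1
  c[7] = d·G[:,7] = (11111110000011001100011001)·(00001111111000000011111111) mod 2 = 0+0+0+0+1+1+1+0+0+0+0+0+0+0+0+0+0+0+0+0+0+1+1+0+0+1 mod 2 = 0
  c[8] = d·G[:,8] = (11111110000011001100011001)·(00001000000000000000000000) mod 2 = 0+0+0+0+1+0+0+0+0+0+0+0+0+0+0+0+0+0+0+0+0+0+0+0+0+0 mod 2 = 1
  c[9] = d·G[:,9] = (11111110000011001100011001)·(00000100000000000000000000) mod 2 = 0+0+0+0+0+1+0+0+0+0+0+0+0+0+0+0+0+0+0+0+0+0+0+0+0+0 mod 2 = 1
  c[10] = d·G[:,10] = (11111110000011001100011001)·(00000010000000000000000000) mod 2 = 0+0+0+0+0+0+1+0+0+0+0+0+0+0+0+0+0+0+0+0+0+0+0+0+0+0 mod 2 = 1
  c[11] = d·G[:,11] = (11111110000011001100011001)·(00000001000000000000000000) mod 2 = 0+0+0+0+0+0+0+0+0+0+0+0+0+0+0+0+0+0+0+0+0+0+0+0+0+0 mod 2 = 0
  c[12] = d·G[:,12] = (11111110000011001100011001)·(00000000100000000000000000) mod 2 = 0+0+0+0+0+0+0+0+0+0+0+0+0+0+0+0+0+0+0+0+0+0+0+0+0+0 mod 2 = 0
  c[13] = d·G[:,13] = (11111110000011001100011001)·(00000000010000000000000000) mod 2 = 0+0+0+0+0+0+0+0+0+0+0+0+0+0+0+0+0+0+0+0+0+0+0+0+0+0 mod 2 = 0
  c[14] = d·G[:,14] = (11111110000011001100011001)·(00000000001000000000000000) mod 2 = 0+0+0+0+0+0+0+0+0+0+0+0+0+0+0+0+0+0+0+0+0+0+0+0+0+0 mod 2 = 0
  c[15] = d·G[:,15] = (11111110000011001100011001)·(00000000000111111111111111) mod 2 = 0+0+0+0+0+0+0+0+0+0+0+0+1+1+0+0+1+1+0+0+0+1+1+0+0+1 mod 2 = 1
  c[16] = d·G[:,16] = (11111110000011001100011001)·(00000000000100000000000000) mod 2 = 0+0+0+0+0+0+0+0+0+0+0+0+0+0+0+0+0+0+0+0+0+0+0+0+0+0 mod 2 = 0
  c[17] = d·G[:,17] = (11111110000011001100011001)·(00000000000010000000000000) mod 2 = 0+0+0+0+0+0+0+0+0+0+0+0+1+0+0+0+0+0+0+0+0+0+0+0+0+0 mod 2 = 1
  c[18] = d·G[:,18] = (11111110000011001100011001)·(00000000000001000000000000) mod 2 = 0+0+0+0+0+0+0+0+0+0+0+0+0+1+0+0+0+0+0+0+0+0+0+0+0+0 mod 2 = 1
  c[19] = d·G[:,19] = (11111110000011001100011001)·(00000000000000100000000000) mod 2 = 0+0+0+0+0+0+0+0+0+0+0+0+0+0+0+0+0+0+0+0+0+0+0+0+0+0 mod 2 = 0
  c[20] = d·G[:,20] = (11111110000011001100011001)·(00000000000000010000000000) mod 2 = 0+0+0+0+0+0+0+0+0+0+0+0+0+0+0+0+0+0+0+0+0+0+0+0+0+0 mod 2 = 0
  c[21] = d·G[:,21] = (11111110000011001100011001)·(00000000000000001000000000) mod 2 = 0+0+0+0+0+0+0+0+0+0+0+0+0+0+0+0+1+0+0+0+0+0+0+0+0+0 mod 2 = 1
  c[22] = d·G[:,22] = (11111110000011001100011001)·(00000000000000000100000000) mod 2 = 0+0+0+0+0+0+0+0+0+0+0+0+0+0+0+0+0+1+0+0+0+0+0+0+0+0 mod 2 = 1
  c[23] = d·G[:,23] = (11111110000011001100011001)·(00000000000000000010000000) mod 2 = 0+0+0+0+0+0+0+0+0+0+0+0+0+0+0+0+0+0+0+0+0+0+0+0+0+0 mod 2 = 0
  c[24] = d·G[:,24] = (11111110000011001100011001)·(00000000000000000001000000) mod 2 = 0+0+0+0+0+0+0+0+0+0+0+0+0+0+0+0+0+0+0+0+0+0+0+0+0+0 mod 2 = 0
  c[25] = d·G[:,25] = (11111110000011001100011001)·(00000000000000000000100000) mod 2 = 0+0+0+0+0+0+0+0+0+0+0+0+0+0+0+0+0+0+0+0+0+0+0+0+0+0 mod 2 = 0
  c[26] = d·G[:,26] = (11111110000011001100011001)·(00000000000000000000010000) mod 2 = 0+0+0+0+0+0+0+0+0+0+0+0+0+0+0+0+0+0+0+0+0+1+0+0+0+0 mod 2 = 1
  c[27] = d·G[:,27] = (11111110000011001100011001)·(00000000000000000000001000) mod 2 = 0+0+0+0+0+0+0+0+0+0+0+0+0+0+0+0+0+0+0+0+0+0+1+0+0+0 mod 2 = 1
  c[28] = d·G[:,28] = (11111110000011001100011001)·(00000000000000000000000100) mod 2 = 0+0+0+0+0+0+0+0+0+0+0+0+0+0+0+0+0+0+0+0+0+0+0+0+0+0 mod 2 = 0
  c[29] = d·G[:,29] = (11111110000011001100011001)·(00000000000000000000000010) mod 2 = 0+0+0+0+0+0+0+0+0+0+0+0+0+0+0+0+0+0+0+0+0+0+0+0+0+0 mod 2 = 0
  c[30] = d·G[:,30] = (11111110000011001100011001)·(00000000000000000000000001) mod 2 = 0+0+0+0+0+0+0+0+0+0+0+0+0+0+0+0+0+0+0+0+0+0+0+0+0+1 mod 2 = 1
Codeword = 1111111011100001011001100011001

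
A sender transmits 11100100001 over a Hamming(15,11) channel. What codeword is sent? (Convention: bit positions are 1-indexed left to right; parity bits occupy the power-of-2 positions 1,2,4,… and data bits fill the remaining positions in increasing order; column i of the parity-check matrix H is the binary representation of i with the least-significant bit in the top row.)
Codeword c = d · G (mod 2), d = 11100100001:
  c[0] = d·G[:,0] = (11100100001)·(11011010101) mod 2 = 1+1+0+0+0+0+0+0+0+0+1 mod 2 = 1
  c[1] = d·G[:,1] = (11100100001)·(10110110011) mod 2 = 1+0+1+0+0+1+0+0+0+0+1 mod 2 = 0
  c[2] = d·G[:,2] = (11100100001)·(10000000000) mod 2 = 1+0+0+0+0+0+0+0+0+0+0 mod 2 = 1
  c[3] = d·G[:,3] = (11100100001)·(01110001111) mod 2 = 0+1+1+0+0+0+0+0+0+0+1 mod 2 = 1
  c[4] = d·G[:,4] = (11100100001)·(01000000000) mod 2 = 0+1+0+0+0+0+0+0+0+0+0 mod 2 = 1
  c[5] = d·G[:,5] = (11100100001)·(00100000000) mod 2 = 0+0+1+0+0+0+0+0+0+0+0 mod 2 = 1
  c[6] = d·G[:,6] = (11100100001)·(00010000000) mod 2 = 0+0+0+0+0+0+0+0+0+0+0 mod 2 = 0
  c[7] = d·G[:,7] = (11100100001)·(00001111111) mod 2 = 0+0+0+0+0+1+0+0+0+0+1 mod 2 = 0
  c[8] = d·G[:,8] = (11100100001)·(00001000000) mod 2 = 0+0+0+0+0+0+0+0+0+0+0 mod 2 = 0
  c[9] = d·G[:,9] = (11100100001)·(00000100000) mod 2 = 0+0+0+0+0+1+0+0+0+0+0 mod 2 = 1
  c[10] = d·G[:,10] = (11100100001)·(00000010000) mod 2 = 0+0+0+0+0+0+0+0+0+0+0 mod 2 = 0
  c[11] = d·G[:,11] = (11100100001)·(00000001000) mod 2 = 0+0+0+0+0+0+0+0+0+0+0 mod 2 = 0
  c[12] = d·G[:,12] = (11100100001)·(00000000100) mod 2 = 0+0+0+0+0+0+0+0+0+0+0 mod 2 = 0
  c[13] = d·G[:,13] = (11100100001)·(00000000010) mod 2 = 0+0+0+0+0+0+0+0+0+0+0 mod 2 = 0
  c[14] = d·G[:,14] = (11100100001)·(00000000001) mod 2 = 0+0+0+0+0+0+0+0+0+0+1 mod 2 = 1
Codeword = 101111000100001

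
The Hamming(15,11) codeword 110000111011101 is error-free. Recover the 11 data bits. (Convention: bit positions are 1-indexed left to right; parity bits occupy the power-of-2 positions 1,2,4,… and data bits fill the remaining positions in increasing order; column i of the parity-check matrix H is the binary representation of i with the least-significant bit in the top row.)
Parity bits occupy power-of-2 positions; data bits are at positions {3,5,6,7,9,10,11,12,13,14,15} (1-indexed).
Extract: c[3]=0 c[5]=0 c[6]=0 c[7]=1 c[9]=1 c[10]=0 c[11]=1 c[12]=1 c[13]=1 c[14]=0 c[15]=1
Data = 00011011101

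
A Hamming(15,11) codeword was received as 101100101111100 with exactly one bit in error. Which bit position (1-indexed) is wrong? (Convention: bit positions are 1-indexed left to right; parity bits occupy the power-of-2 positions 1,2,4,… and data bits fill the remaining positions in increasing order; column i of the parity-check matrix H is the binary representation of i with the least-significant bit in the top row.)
Syndrome s = H · r^T (mod 2), r = 101100101111100:
  s[0] = (101010101010101)·(101100101111100) mod 2 = 1+0+1+0+0+0+1+0+1+0+1+0+1+0+0 mod 2 = 0
  s[1] = (011001100110011)·(101100101111100) mod 2 = 0+0+1+0+0+0+1+0+0+1+1+0+0+0+0 mod 2 = 0
  s[2] = (000111100001111)·(101100101111100) mod 2 = 0+0+0+1+0+0+1+0+0+0+0+1+1+0+0 mod 2 = 0
  s[3] = (000000011111111)·(101100101111100) mod 2 = 0+0+0+0+0+0+0+0+1+1+1+1+1+0+0 mod 2 = 1
Syndrome = 0001
Column i of H is the binary representation of i, so the syndrome is the binary index of the flipped bit.
Read s = 0001 with s[0] as LSB: 0·2^0 + 0·2^1 + 0·2^2 + 1·2^3 = 8.
Error is at bit position 8.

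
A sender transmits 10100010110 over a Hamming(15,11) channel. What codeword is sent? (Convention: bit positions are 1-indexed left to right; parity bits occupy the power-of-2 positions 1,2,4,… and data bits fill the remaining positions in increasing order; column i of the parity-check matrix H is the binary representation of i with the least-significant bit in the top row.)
Codeword c = d · G (mod 2), d = 10100010110:
  c[0] = d·G[:,0] = (10100010110)·(11011010101) mod 2 = 1+0+0+0+0+0+1+0+1+0+0 mod 2 = 1
  c[1] = d·G[:,1] = (10100010110)·(10110110011) mod 2 = 1+0+1+0+0+0+1+0+0+1+0 mod 2 = 0
  c[2] = d·G[:,2] = (10100010110)·(10000000000) mod 2 = 1+0+0+0+0+0+0+0+0+0+0 mod 2 = 1
  c[3] = d·G[:,3] = (10100010110)·(01110001111) mod 2 = 0+0+1+0+0+0+0+0+1+1+0 mod 2 = 1
  c[4] = d·G[:,4] = (10100010110)·(01000000000) mod 2 = 0+0+0+0+0+0+0+0+0+0+0 mod 2 = 0
  c[5] = d·G[:,5] = (10100010110)·(00100000000) mod 2 = 0+0+1+0+0+0+0+0+0+0+0 mod 2 = 1
  c[6] = d·G[:,6] = (10100010110)·(00010000000) mod 2 = 0+0+0+0+0+0+0+0+0+0+0 mod 2 = 0
  c[7] = d·G[:,7] = (10100010110)·(00001111111) mod 2 = 0+0+0+0+0+0+1+0+1+1+0 mod 2 = 1
  c[8] = d·G[:,8] = (10100010110)·(00001000000) mod 2 = 0+0+0+0+0+0+0+0+0+0+0 mod 2 = 0
  c[9] = d·G[:,9] = (10100010110)·(00000100000) mod 2 = 0+0+0+0+0+0+0+0+0+0+0 mod 2 = 0
  c[10] = d·G[:,10] = (10100010110)·(00000010000) mod 2 = 0+0+0+0+0+0+1+0+0+0+0 mod 2 = 1
  c[11] = d·G[:,11] = (10100010110)·(00000001000) mod 2 = 0+0+0+0+0+0+0+0+0+0+0 mod 2 = 0
  c[12] = d·G[:,12] = (10100010110)·(00000000100) mod 2 = 0+0+0+0+0+0+0+0+1+0+0 mod 2 = 1
  c[13] = d·G[:,13] = (10100010110)·(00000000010) mod 2 = 0+0+0+0+0+0+0+0+0+1+0 mod 2 = 1
  c[14] = d·G[:,14] = (10100010110)·(00000000001) mod 2 = 0+0+0+0+0+0+0+0+0+0+0 mod 2 = 0
Codeword = 101101010010110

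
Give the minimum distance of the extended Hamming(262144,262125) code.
d_min = 4 (adding an overall parity bit to Hamming(262143,262125) raises d_min from 3 to 4).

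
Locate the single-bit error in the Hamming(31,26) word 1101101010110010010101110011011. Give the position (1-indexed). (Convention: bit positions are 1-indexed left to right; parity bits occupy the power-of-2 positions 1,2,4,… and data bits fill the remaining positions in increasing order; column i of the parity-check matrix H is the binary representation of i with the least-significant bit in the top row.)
Syndrome s = H · r^T (mod 2), r = 1101101010110010010101110011011:
  s[0] = (1010101010101010101010101010101)·(1101101010110010010101110011011) mod 2 = 1+0+0+0+1+0+1+0+1+0+1+0+0+0+1+0+0+0+0+0+0+0+1+0+0+0+1+0+0+0+1 mod 2 = 1
  s[1] = (0110011001100110011001100110011)·(1101101010110010010101110011011) mod 2 = 0+1+0+0+0+0+1+0+0+0+1+0+0+0+1+0+0+1+0+0+0+1+1+0+0+0+1+0+0+1+1 mod 2 = 0
  s[2] = (0001111000011110000111100001111)·(1101101010110010010101110011011) mod 2 = 0+0+0+1+1+0+1+0+0+0+0+1+0+0+1+0+0+0+0+1+0+1+1+0+0+0+0+1+0+1+1 mod 2 = 1
  s[3] = (0000000111111110000000011111111)·(1101101010110010010101110011011) mod 2 = 0+0+0+0+0+0+0+0+1+0+1+1+0+0+1+0+0+0+0+0+0+0+0+1+0+0+1+1+0+1+1 mod 2 = 1
  s[4] = (0000000000000001111111111111111)·(1101101010110010010101110011011) mod 2 = 0+0+0+0+0+0+0+0+0+0+0+0+0+0+0+0+0+1+0+1+0+1+1+1+0+0+1+1+0+1+1 mod 2 = 1
Syndrome = 10111
Column i of H is the binary representation of i, so the syndrome is the binary index of the flipped bit.
Read s = 10111 with s[0] as LSB: 1·2^0 + 0·2^1 + 1·2^2 + 1·2^3 + 1·2^4 = 29.
Error is at bit position 29.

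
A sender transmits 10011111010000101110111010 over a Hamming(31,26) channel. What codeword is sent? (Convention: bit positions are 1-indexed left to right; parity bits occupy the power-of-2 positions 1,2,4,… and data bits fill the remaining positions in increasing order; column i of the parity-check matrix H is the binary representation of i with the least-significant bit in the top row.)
Codeword c = d · G (mod 2), d = 10011111010000101110111010:
  c[0] = d·G[:,0] = (10011111010000101110111010)·(11011010101101010101010101) mod 2 = 1+0+0+1+1+0+1+0+0+0+0+0+0+0+0+0+0+1+0+0+0+1+0+0+0+0 mod 2 = 0
  c[1] = d·G[:,1] = (10011111010000101110111010)·(10110110011011001100110011) mod 2 = 1+0+0+1+0+1+1+0+0+1+0+0+0+0+0+0+1+1+0+0+1+1+0+0+1+0 mod 2 = 0
  c[2] = d·G[:,2] = (10011111010000101110111010)·(10000000000000000000000000) mod 2 = 1+0+0+0+0+0+0+0+0+0+0+0+0+0+0+0+0+0+0+0+0+0+0+0+0+0 mod 2 = 1
  c[3] = d·G[:,3] = (10011111010000101110111010)·(01110001111000111100001111) mod 2 = 0+0+0+1+0+0+0+1+0+1+0+0+0+0+1+0+1+1+0+0+0+0+1+0+1+0 mod 2 = 0
  c[4] = d·G[:,4] = (10011111010000101110111010)·(01000000000000000000000000) mod 2 = 0+0+0+0+0+0+0+0+0+0+0+0+0+0+0+0+0+0+0+0+0+0+0+0+0+0 mod 2 = 0
  c[5] = d·G[:,5] = (10011111010000101110111010)·(00100000000000000000000000) mod 2 = 0+0+0+0+0+0+0+0+0+0+0+0+0+0+0+0+0+0+0+0+0+0+0+0+0+0 mod 2 = 0
  c[6] = d·G[:,6] = (10011111010000101110111010)·(00010000000000000000000000) mod 2 = 0+0+0+1+0+0+0+0+0+0+0+0+0+0+0+0+0+0+0+0+0+0+0+0+0+0 mod 2 = 1
  c[7] = d·G[:,7] = (10011111010000101110111010)·(00001111111000000011111111) mod 2 = 0+0+0+0+1+1+1+1+0+1+0+0+0+0+0+0+0+0+1+0+1+1+1+0+1+0 mod 2 = 0
  c[8] = d·G[:,8] = (10011111010000101110111010)·(00001000000000000000000000) mod 2 = 0+0+0+0+1+0+0+0+0+0+0+0+0+0+0+0+0+0+0+0+0+0+0+0+0+0 mod 2 = 1
  c[9] = d·G[:,9] = (10011111010000101110111010)·(00000100000000000000000000) mod 2 = 0+0+0+0+0+1+0+0+0+0+0+0+0+0+0+0+0+0+0+0+0+0+0+0+0+0 mod 2 = 1
  c[10] = d·G[:,10] = (10011111010000101110111010)·(00000010000000000000000000) mod 2 = 0+0+0+0+0+0+1+0+0+0+0+0+0+0+0+0+0+0+0+0+0+0+0+0+0+0 mod 2 = 1
  c[11] = d·G[:,11] = (10011111010000101110111010)·(00000001000000000000000000) mod 2 = 0+0+0+0+0+0+0+1+0+0+0+0+0+0+0+0+0+0+0+0+0+0+0+0+0+0 mod 2 = 1
  c[12] = d·G[:,12] = (10011111010000101110111010)·(00000000100000000000000000) mod 2 = 0+0+0+0+0+0+0+0+0+0+0+0+0+0+0+0+0+0+0+0+0+0+0+0+0+0 mod 2 = 0
  c[13] = d·G[:,13] = (10011111010000101110111010)·(00000000010000000000000000) mod 2 = 0+0+0+0+0+0+0+0+0+1+0+0+0+0+0+0+0+0+0+0+0+0+0+0+0+0 mod 2 = 1
  c[14] = d·G[:,14] = (10011111010000101110111010)·(00000000001000000000000000) mod 2 = 0+0+0+0+0+0+0+0+0+0+0+0+0+0+0+0+0+0+0+0+0+0+0+0+0+0 mod 2 = 0
  c[15] = d·G[:,15] = (10011111010000101110111010)·(00000000000111111111111111) mod 2 = 0+0+0+0+0+0+0+0+0+0+0+0+0+0+1+0+1+1+1+0+1+1+1+0+1+0 mod 2 = 0
  c[16] = d·G[:,16] = (10011111010000101110111010)·(00000000000100000000000000) mod 2 = 0+0+0+0+0+0+0+0+0+0+0+0+0+0+0+0+0+0+0+0+0+0+0+0+0+0 mod 2 = 0
  c[17] = d·G[:,17] = (10011111010000101110111010)·(00000000000010000000000000) mod 2 = 0+0+0+0+0+0+0+0+0+0+0+0+0+0+0+0+0+0+0+0+0+0+0+0+0+0 mod 2 = 0
  c[18] = d·G[:,18] = (10011111010000101110111010)·(00000000000001000000000000) mod 2 = 0+0+0+0+0+0+0+0+0+0+0+0+0+0+0+0+0+0+0+0+0+0+0+0+0+0 mod 2 = 0
  c[19] = d·G[:,19] = (10011111010000101110111010)·(00000000000000100000000000) mod 2 = 0+0+0+0+0+0+0+0+0+0+0+0+0+0+1+0+0+0+0+0+0+0+0+0+0+0 mod 2 = 1
  c[20] = d·G[:,20] = (10011111010000101110111010)·(00000000000000010000000000) mod 2 = 0+0+0+0+0+0+0+0+0+0+0+0+0+0+0+0+0+0+0+0+0+0+0+0+0+0 mod 2 = 0
  c[21] = d·G[:,21] = (10011111010000101110111010)·(00000000000000001000000000) mod 2 = 0+0+0+0+0+0+0+0+0+0+0+0+0+0+0+0+1+0+0+0+0+0+0+0+0+0 mod 2 = 1
  c[22] = d·G[:,22] = (10011111010000101110111010)·(00000000000000000100000000) mod 2 = 0+0+0+0+0+0+0+0+0+0+0+0+0+0+0+0+0+1+0+0+0+0+0+0+0+0 mod 2 = 1
  c[23] = d·G[:,23] = (10011111010000101110111010)·(00000000000000000010000000) mod 2 = 0+0+0+0+0+0+0+0+0+0+0+0+0+0+0+0+0+0+1+0+0+0+0+0+0+0 mod 2 = 1
  c[24] = d·G[:,24] = (10011111010000101110111010)·(00000000000000000001000000) mod 2 = 0+0+0+0+0+0+0+0+0+0+0+0+0+0+0+0+0+0+0+0+0+0+0+0+0+0 mod 2 = 0
  c[25] = d·G[:,25] = (10011111010000101110111010)·(00000000000000000000100000) mod 2 = 0+0+0+0+0+0+0+0+0+0+0+0+0+0+0+0+0+0+0+0+1+0+0+0+0+0 mod 2 = 1
  c[26] = d·G[:,26] = (10011111010000101110111010)·(00000000000000000000010000) mod 2 = 0+0+0+0+0+0+0+0+0+0+0+0+0+0+0+0+0+0+0+0+0+1+0+0+0+0 mod 2 = 1
  c[27] = d·G[:,27] = (10011111010000101110111010)·(00000000000000000000001000) mod 2 = 0+0+0+0+0+0+0+0+0+0+0+0+0+0+0+0+0+0+0+0+0+0+1+0+0+0 mod 2 = 1
  c[28] = d·G[:,28] = (10011111010000101110111010)·(00000000000000000000000100) mod 2 = 0+0+0+0+0+0+0+0+0+0+0+0+0+0+0+0+0+0+0+0+0+0+0+0+0+0 mod 2 = 0
  c[29] = d·G[:,29] = (10011111010000101110111010)·(00000000000000000000000010) mod 2 = 0+0+0+0+0+0+0+0+0+0+0+0+0+0+0+0+0+0+0+0+0+0+0+0+1+0 mod 2 = 1
  c[30] = d·G[:,30] = (10011111010000101110111010)·(00000000000000000000000001) mod 2 = 0+0+0+0+0+0+0+0+0+0+0+0+0+0+0+0+0+0+0+0+0+0+0+0+0+0 mod 2 = 0
Codeword = 0010001011110100000101110111010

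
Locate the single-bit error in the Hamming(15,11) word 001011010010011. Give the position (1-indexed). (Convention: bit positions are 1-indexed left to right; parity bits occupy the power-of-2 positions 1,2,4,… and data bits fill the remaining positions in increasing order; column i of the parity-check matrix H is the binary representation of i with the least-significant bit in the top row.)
Syndrome s = H · r^T (mod 2), r = 001011010010011:
  s[0] = (101010101010101)·(001011010010011) mod 2 = 0+0+1+0+1+0+0+0+0+0+1+0+0+0+1 mod 2 = 0
  s[1] = (011001100110011)·(001011010010011) mod 2 = 0+0+1+0+0+1+0+0+0+0+1+0+0+1+1 mod 2 = 1
  s[2] = (000111100001111)·(001011010010011) mod 2 = 0+0+0+0+1+1+0+0+0+0+0+0+0+1+1 mod 2 = 0
  s[3] = (000000011111111)·(001011010010011) mod 2 = 0+0+0+0+0+0+0+1+0+0+1+0+0+1+1 mod 2 = 0
Syndrome = 0100
Column i of H is the binary representation of i, so the syndrome is the binary index of the flipped bit.
Read s = 0100 with s[0] as LSB: 0·2^0 + 1·2^1 + 0·2^2 + 0·2^3 = 2.
Error is at bit position 2.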